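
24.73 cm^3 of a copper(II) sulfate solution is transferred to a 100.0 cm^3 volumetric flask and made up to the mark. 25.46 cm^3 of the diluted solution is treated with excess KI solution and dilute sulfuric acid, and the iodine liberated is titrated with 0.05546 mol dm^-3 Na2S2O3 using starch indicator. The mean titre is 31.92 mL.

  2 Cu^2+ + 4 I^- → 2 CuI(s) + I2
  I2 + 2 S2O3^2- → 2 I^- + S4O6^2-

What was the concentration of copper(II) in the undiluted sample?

0.2812 mol/L

n(S2O3^2-) = 0.03192 × 0.05546 = 1.770 × 10^-3 mol
n(I2) = n(S2O3^2-)/2 = 8.851 × 10^-4 mol
From the 2:1 ratio, n(Cu2+) in the aliquot = 2/1 × 8.851 × 10^-4 = 1.770 × 10^-3 mol
[Cu2+]_dilute = 1.770 × 10^-3 / 0.02546 = 0.06953 mol/L
[Cu2+]_original = 0.06953 × 100.0/24.73 = 0.2812 mol/L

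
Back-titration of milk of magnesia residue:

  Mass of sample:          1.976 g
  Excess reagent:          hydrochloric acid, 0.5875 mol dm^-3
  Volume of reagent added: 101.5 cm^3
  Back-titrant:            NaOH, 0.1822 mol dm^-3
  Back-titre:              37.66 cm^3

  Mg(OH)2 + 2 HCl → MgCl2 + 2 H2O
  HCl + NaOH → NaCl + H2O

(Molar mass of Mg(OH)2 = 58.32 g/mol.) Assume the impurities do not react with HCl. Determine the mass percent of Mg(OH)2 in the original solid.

77.87 %

n(HCl) added = 0.1015 × 0.5875 = 0.05963 mol
n(NaOH) used in back-titration = 0.03766 × 0.1822 = 6.862 × 10^-3 mol
n(HCl) left over = 6.862 × 10^-3 mol (1:1 ratio)
n(HCl) consumed by analyte = 0.05963 − 6.862 × 10^-3 = 0.05277 mol
From the 1:2 ratio, n(Mg(OH)2) = 1/2 × 0.05277 = 0.02638 mol
mass of Mg(OH)2 = 0.02638 × 58.32 = 1.539 g
% Mg(OH)2 = 1.539 / 1.976 × 100 = 77.87 %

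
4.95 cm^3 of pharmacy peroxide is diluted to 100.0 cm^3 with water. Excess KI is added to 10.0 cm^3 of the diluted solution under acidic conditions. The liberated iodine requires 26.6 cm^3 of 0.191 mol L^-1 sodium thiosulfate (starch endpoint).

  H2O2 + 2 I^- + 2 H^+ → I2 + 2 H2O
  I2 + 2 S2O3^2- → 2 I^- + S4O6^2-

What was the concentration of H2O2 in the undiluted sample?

5.13 mol/L

n(S2O3^2-) = 0.0266 × 0.191 = 5.08 × 10^-3 mol
n(I2) = n(S2O3^2-)/2 = 2.54 × 10^-3 mol
n(H2O2) in the aliquot = 2.54 × 10^-3 mol (1:1 ratio)
[H2O2]_dilute = 2.54 × 10^-3 / 0.0100 = 0.254 mol/L
[H2O2]_original = 0.254 × 100.0/4.95 = 5.13 mol/L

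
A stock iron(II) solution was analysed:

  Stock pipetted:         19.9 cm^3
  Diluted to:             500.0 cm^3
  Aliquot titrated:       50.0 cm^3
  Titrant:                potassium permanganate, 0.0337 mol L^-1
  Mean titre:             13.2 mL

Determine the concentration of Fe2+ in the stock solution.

1.12 mol/L

MnO4^- + 5 Fe^2+ + 8 H^+ → Mn^2+ + 5 Fe^3+ + 4 H2O
n(KMnO4) = 0.0132 × 0.0337 = 4.45 × 10^-4 mol
From the 5:1 ratio, n(Fe2+) in the aliquot = 5/1 × 4.45 × 10^-4 = 2.22 × 10^-3 mol
[Fe2+]_dilute = 2.22 × 10^-3 / 0.0500 = 0.0445 mol/L
Dilution factor = 500.0 / 19.9 = 25.13
[Fe2+]_stock = 0.0445 × 25.13 = 1.12 mol/L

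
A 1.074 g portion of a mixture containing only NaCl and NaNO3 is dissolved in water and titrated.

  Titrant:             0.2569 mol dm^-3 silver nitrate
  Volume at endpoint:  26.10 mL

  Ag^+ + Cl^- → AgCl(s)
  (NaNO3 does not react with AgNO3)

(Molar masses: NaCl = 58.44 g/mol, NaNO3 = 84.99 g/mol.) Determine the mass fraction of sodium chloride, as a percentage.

36.48 %

n(AgNO3) = 0.02610 × 0.2569 = 6.705 × 10^-3 mol
Let x = n(NaCl), y = n(NaNO3).
Titrant: 1x = 6.705 × 10^-3;  mass: 58.44x + 84.99y = 1.074
Solving, x = 6.705 × 10^-3 mol, y = 8.026 × 10^-3 mol
mass of NaCl = 6.705 × 10^-3 × 58.44 = 0.3918 g
% NaCl = 0.3918 / 1.074 × 100 = 36.48 %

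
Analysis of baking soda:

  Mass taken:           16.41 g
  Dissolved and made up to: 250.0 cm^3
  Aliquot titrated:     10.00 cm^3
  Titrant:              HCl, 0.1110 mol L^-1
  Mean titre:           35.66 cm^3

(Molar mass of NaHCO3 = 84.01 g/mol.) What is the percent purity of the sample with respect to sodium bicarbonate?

NaHCO3 + HCl → NaCl + H2O + CO2
n(HCl) per titration = 0.03566 × 0.1110 = 3.958 × 10^-3 mol
n(NaHCO3) in each aliquot = 3.958 × 10^-3 mol (1:1 ratio)
n(NaHCO3) in the whole flask = 3.958 × 10^-3 × 250.0/10.00 = 0.09896 mol
mass of NaHCO3 = 0.09896 × 84.01 = 8.313 g
% NaHCO3 = 8.313 / 16.41 × 100 = 50.66 %

50.66 %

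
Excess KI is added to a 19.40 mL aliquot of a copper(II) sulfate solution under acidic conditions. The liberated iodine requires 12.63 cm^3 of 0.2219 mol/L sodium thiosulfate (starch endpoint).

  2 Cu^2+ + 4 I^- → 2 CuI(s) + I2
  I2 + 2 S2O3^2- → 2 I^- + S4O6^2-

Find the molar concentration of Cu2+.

n(S2O3^2-) = 0.01263 × 0.2219 = 2.803 × 10^-3 mol
n(I2) = n(S2O3^2-)/2 = 1.401 × 10^-3 mol
From the 2:1 ratio, n(Cu2+) in the aliquot = 2/1 × 1.401 × 10^-3 = 2.803 × 10^-3 mol
[Cu2+] = 2.803 × 10^-3 / 0.01940 = 0.1445 mol/L

0.1445 mol/L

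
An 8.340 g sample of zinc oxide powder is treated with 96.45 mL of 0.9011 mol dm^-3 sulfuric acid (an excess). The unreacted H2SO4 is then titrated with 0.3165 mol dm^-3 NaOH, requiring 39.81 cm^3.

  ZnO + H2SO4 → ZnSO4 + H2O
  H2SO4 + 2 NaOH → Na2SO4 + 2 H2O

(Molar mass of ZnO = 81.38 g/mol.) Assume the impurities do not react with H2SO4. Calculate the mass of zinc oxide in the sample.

6.560 g

n(H2SO4) added = 0.09645 × 0.9011 = 0.08691 mol
n(NaOH) used in back-titration = 0.03981 × 0.3165 = 0.01260 mol
From the 1:2 ratio, n(H2SO4) left over = 1/2 × 0.01260 = 6.300 × 10^-3 mol
n(H2SO4) consumed by analyte = 0.08691 − 6.300 × 10^-3 = 0.08061 mol
n(ZnO) = 0.08061 mol (1:1 ratio)
mass of ZnO = 0.08061 × 81.38 = 6.560 g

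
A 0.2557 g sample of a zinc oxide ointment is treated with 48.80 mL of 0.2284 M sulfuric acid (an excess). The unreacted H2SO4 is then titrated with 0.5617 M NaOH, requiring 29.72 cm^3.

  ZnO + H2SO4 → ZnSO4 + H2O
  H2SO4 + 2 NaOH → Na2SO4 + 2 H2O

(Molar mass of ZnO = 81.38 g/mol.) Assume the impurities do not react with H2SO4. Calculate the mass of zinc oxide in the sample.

n(H2SO4) added = 0.04880 × 0.2284 = 0.01115 mol
n(NaOH) used in back-titration = 0.02972 × 0.5617 = 0.01669 mol
From the 1:2 ratio, n(H2SO4) left over = 1/2 × 0.01669 = 8.347 × 10^-3 mol
n(H2SO4) consumed by analyte = 0.01115 − 8.347 × 10^-3 = 2.799 × 10^-3 mol
n(ZnO) = 2.799 × 10^-3 mol (1:1 ratio)
mass of ZnO = 2.799 × 10^-3 × 81.38 = 0.2278 g

0.2278 g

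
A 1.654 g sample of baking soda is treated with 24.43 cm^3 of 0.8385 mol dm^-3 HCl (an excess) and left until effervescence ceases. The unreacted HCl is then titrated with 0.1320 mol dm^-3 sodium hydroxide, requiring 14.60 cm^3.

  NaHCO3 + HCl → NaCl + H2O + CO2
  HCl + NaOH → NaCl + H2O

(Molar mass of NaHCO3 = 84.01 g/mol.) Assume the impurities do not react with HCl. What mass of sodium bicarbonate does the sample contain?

n(HCl) added = 0.02443 × 0.8385 = 0.02048 mol
n(NaOH) used in back-titration = 0.01460 × 0.1320 = 1.927 × 10^-3 mol
n(HCl) left over = 1.927 × 10^-3 mol (1:1 ratio)
n(HCl) consumed by analyte = 0.02048 − 1.927 × 10^-3 = 0.01856 mol
n(NaHCO3) = 0.01856 mol (1:1 ratio)
mass of NaHCO3 = 0.01856 × 84.01 = 1.559 g

1.559 g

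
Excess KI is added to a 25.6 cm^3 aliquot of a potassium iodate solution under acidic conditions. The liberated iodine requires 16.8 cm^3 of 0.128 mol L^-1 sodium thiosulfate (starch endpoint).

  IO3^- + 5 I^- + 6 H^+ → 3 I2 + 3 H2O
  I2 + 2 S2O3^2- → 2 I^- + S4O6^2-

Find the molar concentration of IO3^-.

0.0140 mol/L

n(S2O3^2-) = 0.0168 × 0.128 = 2.15 × 10^-3 mol
n(I2) = n(S2O3^2-)/2 = 1.08 × 10^-3 mol
From the 1:3 ratio, n(IO3^-) in the aliquot = 1/3 × 1.08 × 10^-3 = 3.58 × 10^-4 mol
[IO3^-] = 3.58 × 10^-4 / 0.0256 = 0.0140 mol/L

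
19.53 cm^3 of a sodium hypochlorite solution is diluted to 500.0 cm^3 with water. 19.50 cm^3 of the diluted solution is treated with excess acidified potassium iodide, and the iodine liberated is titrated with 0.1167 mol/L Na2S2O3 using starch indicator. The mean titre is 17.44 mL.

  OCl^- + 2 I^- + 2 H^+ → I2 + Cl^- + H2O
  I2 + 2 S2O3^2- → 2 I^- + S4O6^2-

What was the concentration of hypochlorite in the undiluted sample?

1.336 mol/L

n(S2O3^2-) = 0.01744 × 0.1167 = 2.035 × 10^-3 mol
n(I2) = n(S2O3^2-)/2 = 1.018 × 10^-3 mol
n(OCl^-) in the aliquot = 1.018 × 10^-3 mol (1:1 ratio)
[OCl^-]_dilute = 1.018 × 10^-3 / 0.01950 = 0.05219 mol/L
[OCl^-]_original = 0.05219 × 500.0/19.53 = 1.336 mol/L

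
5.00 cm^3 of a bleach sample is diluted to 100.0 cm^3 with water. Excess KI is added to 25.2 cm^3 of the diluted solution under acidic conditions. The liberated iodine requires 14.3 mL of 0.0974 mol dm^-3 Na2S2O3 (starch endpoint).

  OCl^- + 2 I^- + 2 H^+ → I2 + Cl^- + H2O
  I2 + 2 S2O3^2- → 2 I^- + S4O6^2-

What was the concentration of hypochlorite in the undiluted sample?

0.553 mol/L

n(S2O3^2-) = 0.0143 × 0.0974 = 1.39 × 10^-3 mol
n(I2) = n(S2O3^2-)/2 = 6.96 × 10^-4 mol
n(OCl^-) in the aliquot = 6.96 × 10^-4 mol (1:1 ratio)
[OCl^-]_dilute = 6.96 × 10^-4 / 0.0252 = 0.0276 mol/L
[OCl^-]_original = 0.0276 × 100.0/5.00 = 0.553 mol/L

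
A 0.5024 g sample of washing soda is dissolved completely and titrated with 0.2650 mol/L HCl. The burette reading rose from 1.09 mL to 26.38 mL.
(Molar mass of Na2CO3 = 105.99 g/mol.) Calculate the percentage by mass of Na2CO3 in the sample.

Na2CO3 + 2 HCl → 2 NaCl + H2O + CO2
n(HCl) = 0.02529 L × 0.2650 mol/L = 6.702 × 10^-3 mol
From the 1:2 ratio, n(Na2CO3) = 1/2 × 6.702 × 10^-3 = 3.351 × 10^-3 mol
mass of Na2CO3 = 3.351 × 10^-3 × 105.99 g/mol = 0.3552 g
% Na2CO3 = 0.3552 / 0.5024 × 100 = 70.69 %

70.69 %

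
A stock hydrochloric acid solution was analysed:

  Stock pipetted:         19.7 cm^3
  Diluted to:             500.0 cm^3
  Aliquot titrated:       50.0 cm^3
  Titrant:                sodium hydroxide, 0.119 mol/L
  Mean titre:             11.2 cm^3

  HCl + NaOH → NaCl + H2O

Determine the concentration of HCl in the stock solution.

0.677 mol/L

n(NaOH) = 0.0112 × 0.119 = 1.33 × 10^-3 mol
n(HCl) in the aliquot = 1.33 × 10^-3 mol (1:1 ratio)
[HCl]_dilute = 1.33 × 10^-3 / 0.0500 = 0.0267 mol/L
Dilution factor = 500.0 / 19.7 = 25.38
[HCl]_stock = 0.0267 × 25.38 = 0.677 mol/L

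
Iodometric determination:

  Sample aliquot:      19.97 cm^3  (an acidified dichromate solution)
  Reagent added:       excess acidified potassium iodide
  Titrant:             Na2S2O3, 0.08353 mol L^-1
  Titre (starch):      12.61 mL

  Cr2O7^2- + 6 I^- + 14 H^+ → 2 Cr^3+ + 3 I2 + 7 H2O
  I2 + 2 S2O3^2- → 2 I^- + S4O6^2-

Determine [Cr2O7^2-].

n(S2O3^2-) = 0.01261 × 0.08353 = 1.053 × 10^-3 mol
n(I2) = n(S2O3^2-)/2 = 5.267 × 10^-4 mol
From the 1:3 ratio, n(Cr2O7^2-) in the aliquot = 1/3 × 5.267 × 10^-4 = 1.756 × 10^-4 mol
[Cr2O7^2-] = 1.756 × 10^-4 / 0.01997 = 0.008791 mol/L

0.008791 mol/L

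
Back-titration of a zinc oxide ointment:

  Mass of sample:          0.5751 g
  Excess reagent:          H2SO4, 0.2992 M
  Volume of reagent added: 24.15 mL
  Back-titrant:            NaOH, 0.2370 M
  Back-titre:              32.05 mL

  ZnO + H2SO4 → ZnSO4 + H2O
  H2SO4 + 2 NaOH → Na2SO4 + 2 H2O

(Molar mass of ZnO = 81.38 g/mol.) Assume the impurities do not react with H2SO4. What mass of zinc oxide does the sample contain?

0.2790 g

n(H2SO4) added = 0.02415 × 0.2992 = 7.226 × 10^-3 mol
n(NaOH) used in back-titration = 0.03205 × 0.2370 = 7.596 × 10^-3 mol
From the 1:2 ratio, n(H2SO4) left over = 1/2 × 7.596 × 10^-3 = 3.798 × 10^-3 mol
n(H2SO4) consumed by analyte = 7.226 × 10^-3 − 3.798 × 10^-3 = 3.428 × 10^-3 mol
n(ZnO) = 3.428 × 10^-3 mol (1:1 ratio)
mass of ZnO = 3.428 × 10^-3 × 81.38 = 0.2790 g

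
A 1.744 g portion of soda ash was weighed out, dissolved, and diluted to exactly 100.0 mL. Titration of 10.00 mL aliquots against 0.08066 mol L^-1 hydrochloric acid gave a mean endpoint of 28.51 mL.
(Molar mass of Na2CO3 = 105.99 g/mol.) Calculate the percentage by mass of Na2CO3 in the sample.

69.88 %

Na2CO3 + 2 HCl → 2 NaCl + H2O + CO2
n(HCl) per titration = 0.02851 × 0.08066 = 2.300 × 10^-3 mol
From the 1:2 ratio, n(Na2CO3) in each aliquot = 1/2 × 2.300 × 10^-3 = 1.150 × 10^-3 mol
n(Na2CO3) in the whole flask = 1.150 × 10^-3 × 100.0/10.00 = 0.01150 mol
mass of Na2CO3 = 0.01150 × 105.99 = 1.219 g
% Na2CO3 = 1.219 / 1.744 × 100 = 69.88 %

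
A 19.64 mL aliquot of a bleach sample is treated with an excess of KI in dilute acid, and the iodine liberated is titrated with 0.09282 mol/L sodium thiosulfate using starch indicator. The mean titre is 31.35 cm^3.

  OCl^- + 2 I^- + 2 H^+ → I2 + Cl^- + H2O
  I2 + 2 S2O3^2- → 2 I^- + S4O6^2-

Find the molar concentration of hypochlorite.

n(S2O3^2-) = 0.03135 × 0.09282 = 2.910 × 10^-3 mol
n(I2) = n(S2O3^2-)/2 = 1.455 × 10^-3 mol
n(OCl^-) in the aliquot = 1.455 × 10^-3 mol (1:1 ratio)
[OCl^-] = 1.455 × 10^-3 / 0.01964 = 0.07408 mol/L

0.07408 mol/L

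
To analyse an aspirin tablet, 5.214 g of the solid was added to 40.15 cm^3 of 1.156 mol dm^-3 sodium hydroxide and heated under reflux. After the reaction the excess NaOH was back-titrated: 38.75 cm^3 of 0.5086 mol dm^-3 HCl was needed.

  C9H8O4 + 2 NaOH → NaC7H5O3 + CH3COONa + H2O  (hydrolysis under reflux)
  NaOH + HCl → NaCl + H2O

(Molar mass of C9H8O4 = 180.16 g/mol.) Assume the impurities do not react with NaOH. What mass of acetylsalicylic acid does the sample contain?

n(NaOH) added = 0.04015 × 1.156 = 0.04641 mol
n(HCl) used in back-titration = 0.03875 × 0.5086 = 0.01971 mol
n(NaOH) left over = 0.01971 mol (1:1 ratio)
n(NaOH) consumed by analyte = 0.04641 − 0.01971 = 0.02671 mol
From the 1:2 ratio, n(C9H8O4) = 1/2 × 0.02671 = 0.01335 mol
mass of C9H8O4 = 0.01335 × 180.16 = 2.406 g

2.406 g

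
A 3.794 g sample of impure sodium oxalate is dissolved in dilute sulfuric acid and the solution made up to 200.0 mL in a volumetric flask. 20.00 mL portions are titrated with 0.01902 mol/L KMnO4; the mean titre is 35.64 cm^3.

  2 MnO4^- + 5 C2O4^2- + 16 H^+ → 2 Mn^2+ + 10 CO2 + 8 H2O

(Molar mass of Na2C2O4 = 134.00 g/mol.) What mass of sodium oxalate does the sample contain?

2.271 g

n(KMnO4) per titration = 0.03564 × 0.01902 = 6.779 × 10^-4 mol
From the 5:2 ratio, n(Na2C2O4) in each aliquot = 5/2 × 6.779 × 10^-4 = 1.695 × 10^-3 mol
n(Na2C2O4) in the whole flask = 1.695 × 10^-3 × 200.0/20.00 = 0.01695 mol
mass of Na2C2O4 = 0.01695 × 134.00 = 2.271 g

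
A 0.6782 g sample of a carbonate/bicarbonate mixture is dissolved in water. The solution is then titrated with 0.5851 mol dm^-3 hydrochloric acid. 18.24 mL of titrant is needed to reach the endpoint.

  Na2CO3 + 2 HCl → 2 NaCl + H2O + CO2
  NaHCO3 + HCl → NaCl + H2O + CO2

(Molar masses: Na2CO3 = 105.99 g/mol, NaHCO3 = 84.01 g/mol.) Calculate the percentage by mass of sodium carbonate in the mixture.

n(HCl) = 0.01824 × 0.5851 = 0.01067 mol
Let x = n(Na2CO3), y = n(NaHCO3).
Titrant: 2x + 1y = 0.01067;  mass: 105.99x + 84.01y = 0.6782
Solving, x = 3.520 × 10^-3 mol, y = 3.631 × 10^-3 mol
mass of Na2CO3 = 3.520 × 10^-3 × 105.99 = 0.3731 g
% Na2CO3 = 0.3731 / 0.6782 × 100 = 55.02 %

55.02 %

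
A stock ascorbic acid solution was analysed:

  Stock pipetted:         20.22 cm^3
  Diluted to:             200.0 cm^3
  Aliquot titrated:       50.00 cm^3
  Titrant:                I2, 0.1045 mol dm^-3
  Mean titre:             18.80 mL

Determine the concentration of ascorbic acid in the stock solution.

0.3886 mol/L

C6H8O6 + I2 → C6H6O6 + 2 HI
n(I2) = 0.01880 × 0.1045 = 1.965 × 10^-3 mol
n(C6H8O6) in the aliquot = 1.965 × 10^-3 mol (1:1 ratio)
[C6H8O6]_dilute = 1.965 × 10^-3 / 0.05000 = 0.03929 mol/L
Dilution factor = 200.0 / 20.22 = 9.891
[C6H8O6]_stock = 0.03929 × 9.891 = 0.3886 mol/L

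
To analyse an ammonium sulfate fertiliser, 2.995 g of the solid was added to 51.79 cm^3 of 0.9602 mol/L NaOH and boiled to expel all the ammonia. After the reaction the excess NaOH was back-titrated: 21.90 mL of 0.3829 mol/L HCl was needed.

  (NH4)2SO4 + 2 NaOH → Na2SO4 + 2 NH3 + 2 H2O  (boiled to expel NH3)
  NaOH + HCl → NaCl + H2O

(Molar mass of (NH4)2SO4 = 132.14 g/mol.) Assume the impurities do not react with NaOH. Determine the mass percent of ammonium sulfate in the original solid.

n(NaOH) added = 0.05179 × 0.9602 = 0.04973 mol
n(HCl) used in back-titration = 0.02190 × 0.3829 = 8.386 × 10^-3 mol
n(NaOH) left over = 8.386 × 10^-3 mol (1:1 ratio)
n(NaOH) consumed by analyte = 0.04973 − 8.386 × 10^-3 = 0.04134 mol
From the 1:2 ratio, n((NH4)2SO4) = 1/2 × 0.04134 = 0.02067 mol
mass of (NH4)2SO4 = 0.02067 × 132.14 = 2.732 g
% (NH4)2SO4 = 2.732 / 2.995 × 100 = 91.20 %

91.20 %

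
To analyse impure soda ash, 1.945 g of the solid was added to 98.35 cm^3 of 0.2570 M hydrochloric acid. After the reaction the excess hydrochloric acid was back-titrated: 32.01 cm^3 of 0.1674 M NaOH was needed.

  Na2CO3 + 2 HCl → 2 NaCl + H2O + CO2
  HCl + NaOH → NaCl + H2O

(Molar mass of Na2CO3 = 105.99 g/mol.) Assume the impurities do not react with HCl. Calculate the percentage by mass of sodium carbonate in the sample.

54.27 %

n(HCl) added = 0.09835 × 0.2570 = 0.02528 mol
n(NaOH) used in back-titration = 0.03201 × 0.1674 = 5.358 × 10^-3 mol
n(HCl) left over = 5.358 × 10^-3 mol (1:1 ratio)
n(HCl) consumed by analyte = 0.02528 − 5.358 × 10^-3 = 0.01992 mol
From the 1:2 ratio, n(Na2CO3) = 1/2 × 0.01992 = 9.959 × 10^-3 mol
mass of Na2CO3 = 9.959 × 10^-3 × 105.99 = 1.056 g
% Na2CO3 = 1.056 / 1.945 × 100 = 54.27 %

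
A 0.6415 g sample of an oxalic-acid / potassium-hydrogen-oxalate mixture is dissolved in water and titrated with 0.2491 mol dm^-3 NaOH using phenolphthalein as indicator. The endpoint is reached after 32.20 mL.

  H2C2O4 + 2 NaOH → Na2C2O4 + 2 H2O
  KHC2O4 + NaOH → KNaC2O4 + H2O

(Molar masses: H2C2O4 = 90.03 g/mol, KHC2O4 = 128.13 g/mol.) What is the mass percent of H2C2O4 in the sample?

32.61 %

n(NaOH) = 0.03220 × 0.2491 = 8.021 × 10^-3 mol
Let x = n(H2C2O4), y = n(KHC2O4).
Titrant: 2x + 1y = 8.021 × 10^-3;  mass: 90.03x + 128.13y = 0.6415
Solving, x = 2.323 × 10^-3 mol, y = 3.374 × 10^-3 mol
mass of H2C2O4 = 2.323 × 10^-3 × 90.03 = 0.2092 g
% H2C2O4 = 0.2092 / 0.6415 × 100 = 32.61 %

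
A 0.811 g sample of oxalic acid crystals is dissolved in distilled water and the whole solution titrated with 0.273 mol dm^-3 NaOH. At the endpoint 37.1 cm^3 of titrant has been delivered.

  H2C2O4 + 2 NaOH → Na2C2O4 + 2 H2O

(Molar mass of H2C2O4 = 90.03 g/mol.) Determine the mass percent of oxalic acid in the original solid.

n(NaOH) = 0.0371 L × 0.273 mol/L = 0.0101 mol
From the 1:2 ratio, n(H2C2O4) = 1/2 × 0.0101 = 5.06 × 10^-3 mol
mass of H2C2O4 = 5.06 × 10^-3 × 90.03 g/mol = 0.456 g
% H2C2O4 = 0.456 / 0.811 × 100 = 56.2 %

56.2 %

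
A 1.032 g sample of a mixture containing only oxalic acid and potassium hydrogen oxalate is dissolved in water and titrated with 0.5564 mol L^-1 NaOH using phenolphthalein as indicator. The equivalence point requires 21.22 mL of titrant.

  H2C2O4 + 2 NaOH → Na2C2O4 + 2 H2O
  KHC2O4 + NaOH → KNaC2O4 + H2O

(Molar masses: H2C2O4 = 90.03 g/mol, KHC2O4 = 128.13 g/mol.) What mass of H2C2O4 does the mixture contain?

n(NaOH) = 0.02122 × 0.5564 = 0.01181 mol
Let x = n(H2C2O4), y = n(KHC2O4).
Titrant: 2x + 1y = 0.01181;  mass: 90.03x + 128.13y = 1.032
Solving, x = 2.892 × 10^-3 mol, y = 6.022 × 10^-3 mol
mass of H2C2O4 = 2.892 × 10^-3 × 90.03 = 0.2604 g

0.2604 g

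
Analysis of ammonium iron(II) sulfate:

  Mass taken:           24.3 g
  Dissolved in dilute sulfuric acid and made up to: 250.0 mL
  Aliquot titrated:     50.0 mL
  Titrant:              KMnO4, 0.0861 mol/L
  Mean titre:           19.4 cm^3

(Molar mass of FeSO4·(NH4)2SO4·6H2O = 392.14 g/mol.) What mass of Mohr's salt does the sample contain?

MnO4^- + 5 Fe^2+ + 8 H^+ → Mn^2+ + 5 Fe^3+ + 4 H2O
n(KMnO4) per titration = 0.0194 × 0.0861 = 1.67 × 10^-3 mol
From the 5:1 ratio, n(FeSO4·(NH4)2SO4·6H2O) in each aliquot = 5/1 × 1.67 × 10^-3 = 8.35 × 10^-3 mol
n(FeSO4·(NH4)2SO4·6H2O) in the whole flask = 8.35 × 10^-3 × 250.0/50.0 = 0.0418 mol
mass of FeSO4·(NH4)2SO4·6H2O = 0.0418 × 392.14 = 16.4 g

16.4 g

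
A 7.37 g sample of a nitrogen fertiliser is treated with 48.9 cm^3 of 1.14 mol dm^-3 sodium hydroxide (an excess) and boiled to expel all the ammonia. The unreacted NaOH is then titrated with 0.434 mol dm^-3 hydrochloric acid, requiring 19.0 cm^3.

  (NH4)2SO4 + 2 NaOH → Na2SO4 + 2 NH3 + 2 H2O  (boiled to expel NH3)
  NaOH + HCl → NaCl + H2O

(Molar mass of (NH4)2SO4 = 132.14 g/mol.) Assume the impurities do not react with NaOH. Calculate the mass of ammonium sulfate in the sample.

n(NaOH) added = 0.0489 × 1.14 = 0.0557 mol
n(HCl) used in back-titration = 0.0190 × 0.434 = 8.25 × 10^-3 mol
n(NaOH) left over = 8.25 × 10^-3 mol (1:1 ratio)
n(NaOH) consumed by analyte = 0.0557 − 8.25 × 10^-3 = 0.0475 mol
From the 1:2 ratio, n((NH4)2SO4) = 1/2 × 0.0475 = 0.0238 mol
mass of (NH4)2SO4 = 0.0238 × 132.14 = 3.14 g

3.14 g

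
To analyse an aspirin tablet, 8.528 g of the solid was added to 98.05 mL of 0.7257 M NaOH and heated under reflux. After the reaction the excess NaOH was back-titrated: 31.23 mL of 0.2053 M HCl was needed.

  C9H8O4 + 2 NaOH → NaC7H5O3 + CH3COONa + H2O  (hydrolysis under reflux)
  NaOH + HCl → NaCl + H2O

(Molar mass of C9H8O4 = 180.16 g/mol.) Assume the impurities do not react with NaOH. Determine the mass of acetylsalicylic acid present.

5.832 g

n(NaOH) added = 0.09805 × 0.7257 = 0.07115 mol
n(HCl) used in back-titration = 0.03123 × 0.2053 = 6.412 × 10^-3 mol
n(NaOH) left over = 6.412 × 10^-3 mol (1:1 ratio)
n(NaOH) consumed by analyte = 0.07115 − 6.412 × 10^-3 = 0.06474 mol
From the 1:2 ratio, n(C9H8O4) = 1/2 × 0.06474 = 0.03237 mol
mass of C9H8O4 = 0.03237 × 180.16 = 5.832 g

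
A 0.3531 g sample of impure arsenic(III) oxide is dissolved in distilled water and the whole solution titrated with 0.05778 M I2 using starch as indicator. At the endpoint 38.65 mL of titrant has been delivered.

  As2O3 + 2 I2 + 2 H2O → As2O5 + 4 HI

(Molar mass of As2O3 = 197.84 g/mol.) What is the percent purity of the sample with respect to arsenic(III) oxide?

n(I2) = 0.03865 L × 0.05778 mol/L = 2.233 × 10^-3 mol
From the 1:2 ratio, n(As2O3) = 1/2 × 2.233 × 10^-3 = 1.117 × 10^-3 mol
mass of As2O3 = 1.117 × 10^-3 × 197.84 g/mol = 0.2209 g
% As2O3 = 0.2209 / 0.3531 × 100 = 62.56 %

62.56 %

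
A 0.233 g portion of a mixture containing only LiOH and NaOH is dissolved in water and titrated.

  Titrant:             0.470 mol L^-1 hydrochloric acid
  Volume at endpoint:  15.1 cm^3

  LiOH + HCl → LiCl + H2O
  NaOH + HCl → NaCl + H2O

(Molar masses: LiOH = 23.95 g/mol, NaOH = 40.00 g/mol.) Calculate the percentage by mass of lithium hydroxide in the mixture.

32.6 %

n(HCl) = 0.0151 × 0.470 = 7.10 × 10^-3 mol
Let x = n(LiOH), y = n(NaOH).
Titrant: 1x + 1y = 7.10 × 10^-3;  mass: 23.95x + 40.00y = 0.233
Solving, x = 3.17 × 10^-3 mol, y = 3.93 × 10^-3 mol
mass of LiOH = 3.17 × 10^-3 × 23.95 = 0.0759 g
% LiOH = 0.0759 / 0.233 × 100 = 32.6 %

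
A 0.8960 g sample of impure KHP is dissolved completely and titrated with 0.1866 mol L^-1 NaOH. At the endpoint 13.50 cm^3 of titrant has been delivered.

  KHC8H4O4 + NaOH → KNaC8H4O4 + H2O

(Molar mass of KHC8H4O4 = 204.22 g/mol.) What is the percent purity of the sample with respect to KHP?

57.42 %

n(NaOH) = 0.01350 L × 0.1866 mol/L = 2.519 × 10^-3 mol
n(KHC8H4O4) = 2.519 × 10^-3 mol (1:1 ratio)
mass of KHC8H4O4 = 2.519 × 10^-3 × 204.22 g/mol = 0.5145 g
% KHC8H4O4 = 0.5145 / 0.8960 × 100 = 57.42 %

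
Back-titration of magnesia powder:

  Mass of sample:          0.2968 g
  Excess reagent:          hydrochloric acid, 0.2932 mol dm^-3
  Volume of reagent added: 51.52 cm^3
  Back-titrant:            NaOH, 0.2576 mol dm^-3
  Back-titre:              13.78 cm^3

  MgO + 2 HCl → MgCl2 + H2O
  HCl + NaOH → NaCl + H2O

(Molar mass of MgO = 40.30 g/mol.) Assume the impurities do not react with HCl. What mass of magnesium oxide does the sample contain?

n(HCl) added = 0.05152 × 0.2932 = 0.01511 mol
n(NaOH) used in back-titration = 0.01378 × 0.2576 = 3.550 × 10^-3 mol
n(HCl) left over = 3.550 × 10^-3 mol (1:1 ratio)
n(HCl) consumed by analyte = 0.01511 − 3.550 × 10^-3 = 0.01156 mol
From the 1:2 ratio, n(MgO) = 1/2 × 0.01156 = 5.778 × 10^-3 mol
mass of MgO = 5.778 × 10^-3 × 40.30 = 0.2329 g

0.2329 g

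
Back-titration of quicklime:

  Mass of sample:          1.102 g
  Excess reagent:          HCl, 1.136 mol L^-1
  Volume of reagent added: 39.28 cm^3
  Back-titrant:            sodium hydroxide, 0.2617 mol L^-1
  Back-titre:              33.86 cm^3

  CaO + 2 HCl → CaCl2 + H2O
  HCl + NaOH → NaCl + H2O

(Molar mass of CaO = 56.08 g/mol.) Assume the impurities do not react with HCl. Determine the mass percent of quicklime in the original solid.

n(HCl) added = 0.03928 × 1.136 = 0.04462 mol
n(NaOH) used in back-titration = 0.03386 × 0.2617 = 8.861 × 10^-3 mol
n(HCl) left over = 8.861 × 10^-3 mol (1:1 ratio)
n(HCl) consumed by analyte = 0.04462 − 8.861 × 10^-3 = 0.03576 mol
From the 1:2 ratio, n(CaO) = 1/2 × 0.03576 = 0.01788 mol
mass of CaO = 0.01788 × 56.08 = 1.003 g
% CaO = 1.003 / 1.102 × 100 = 90.99 %

90.99 %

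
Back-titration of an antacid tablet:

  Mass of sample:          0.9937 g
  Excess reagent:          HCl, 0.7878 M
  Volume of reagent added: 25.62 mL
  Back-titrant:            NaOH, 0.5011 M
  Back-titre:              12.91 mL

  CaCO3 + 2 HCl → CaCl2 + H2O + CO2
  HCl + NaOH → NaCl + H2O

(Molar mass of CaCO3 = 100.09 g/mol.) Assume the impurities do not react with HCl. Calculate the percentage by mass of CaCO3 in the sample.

n(HCl) added = 0.02562 × 0.7878 = 0.02018 mol
n(NaOH) used in back-titration = 0.01291 × 0.5011 = 6.469 × 10^-3 mol
n(HCl) left over = 6.469 × 10^-3 mol (1:1 ratio)
n(HCl) consumed by analyte = 0.02018 − 6.469 × 10^-3 = 0.01371 mol
From the 1:2 ratio, n(CaCO3) = 1/2 × 0.01371 = 6.857 × 10^-3 mol
mass of CaCO3 = 6.857 × 10^-3 × 100.09 = 0.6863 g
% CaCO3 = 0.6863 / 0.9937 × 100 = 69.07 %

69.07 %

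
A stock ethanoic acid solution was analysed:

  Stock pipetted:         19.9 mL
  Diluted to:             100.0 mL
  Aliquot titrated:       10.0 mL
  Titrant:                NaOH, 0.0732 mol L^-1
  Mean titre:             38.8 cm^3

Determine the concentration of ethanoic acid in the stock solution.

CH3COOH + NaOH → CH3COONa + H2O
n(NaOH) = 0.0388 × 0.0732 = 2.84 × 10^-3 mol
n(CH3COOH) in the aliquot = 2.84 × 10^-3 mol (1:1 ratio)
[CH3COOH]_dilute = 2.84 × 10^-3 / 0.0100 = 0.284 mol/L
Dilution factor = 100.0 / 19.9 = 5.025
[CH3COOH]_stock = 0.284 × 5.025 = 1.43 mol/L

1.43 mol/L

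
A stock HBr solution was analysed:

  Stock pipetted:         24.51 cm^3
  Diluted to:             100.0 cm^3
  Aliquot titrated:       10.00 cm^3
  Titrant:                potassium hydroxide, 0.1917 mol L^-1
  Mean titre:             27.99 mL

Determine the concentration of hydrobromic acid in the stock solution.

HBr + KOH → KBr + H2O
n(KOH) = 0.02799 × 0.1917 = 5.366 × 10^-3 mol
n(HBr) in the aliquot = 5.366 × 10^-3 mol (1:1 ratio)
[HBr]_dilute = 5.366 × 10^-3 / 0.01000 = 0.5366 mol/L
Dilution factor = 100.0 / 24.51 = 4.080
[HBr]_stock = 0.5366 × 4.080 = 2.189 mol/L

2.189 mol/L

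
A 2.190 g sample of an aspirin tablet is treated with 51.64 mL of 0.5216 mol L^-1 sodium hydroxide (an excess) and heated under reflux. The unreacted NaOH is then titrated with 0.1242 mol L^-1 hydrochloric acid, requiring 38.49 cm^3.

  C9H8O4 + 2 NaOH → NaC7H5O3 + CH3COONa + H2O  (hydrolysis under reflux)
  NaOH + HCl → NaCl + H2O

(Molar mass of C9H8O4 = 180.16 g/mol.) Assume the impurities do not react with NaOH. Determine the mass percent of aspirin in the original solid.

91.13 %

n(NaOH) added = 0.05164 × 0.5216 = 0.02694 mol
n(HCl) used in back-titration = 0.03849 × 0.1242 = 4.780 × 10^-3 mol
n(NaOH) left over = 4.780 × 10^-3 mol (1:1 ratio)
n(NaOH) consumed by analyte = 0.02694 − 4.780 × 10^-3 = 0.02215 mol
From the 1:2 ratio, n(C9H8O4) = 1/2 × 0.02215 = 0.01108 mol
mass of C9H8O4 = 0.01108 × 180.16 = 1.996 g
% C9H8O4 = 1.996 / 2.190 × 100 = 91.13 %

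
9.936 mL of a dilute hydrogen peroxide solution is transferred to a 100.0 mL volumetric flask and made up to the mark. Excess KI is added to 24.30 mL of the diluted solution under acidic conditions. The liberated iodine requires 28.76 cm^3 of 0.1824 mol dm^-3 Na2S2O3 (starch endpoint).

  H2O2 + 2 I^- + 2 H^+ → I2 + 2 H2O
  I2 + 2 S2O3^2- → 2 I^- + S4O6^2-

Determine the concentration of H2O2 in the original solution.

1.086 mol/L

n(S2O3^2-) = 0.02876 × 0.1824 = 5.246 × 10^-3 mol
n(I2) = n(S2O3^2-)/2 = 2.623 × 10^-3 mol
n(H2O2) in the aliquot = 2.623 × 10^-3 mol (1:1 ratio)
[H2O2]_dilute = 2.623 × 10^-3 / 0.02430 = 0.1079 mol/L
[H2O2]_original = 0.1079 × 100.0/9.936 = 1.086 mol/L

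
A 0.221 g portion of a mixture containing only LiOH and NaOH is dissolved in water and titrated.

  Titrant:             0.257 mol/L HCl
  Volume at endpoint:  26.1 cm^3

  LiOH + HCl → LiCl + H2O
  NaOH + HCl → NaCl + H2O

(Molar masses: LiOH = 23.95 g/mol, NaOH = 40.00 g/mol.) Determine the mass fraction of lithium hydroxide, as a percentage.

31.9 %

n(HCl) = 0.0261 × 0.257 = 6.71 × 10^-3 mol
Let x = n(LiOH), y = n(NaOH).
Titrant: 1x + 1y = 6.71 × 10^-3;  mass: 23.95x + 40.00y = 0.221
Solving, x = 2.95 × 10^-3 mol, y = 3.76 × 10^-3 mol
mass of LiOH = 2.95 × 10^-3 × 23.95 = 0.0706 g
% LiOH = 0.0706 / 0.221 × 100 = 31.9 %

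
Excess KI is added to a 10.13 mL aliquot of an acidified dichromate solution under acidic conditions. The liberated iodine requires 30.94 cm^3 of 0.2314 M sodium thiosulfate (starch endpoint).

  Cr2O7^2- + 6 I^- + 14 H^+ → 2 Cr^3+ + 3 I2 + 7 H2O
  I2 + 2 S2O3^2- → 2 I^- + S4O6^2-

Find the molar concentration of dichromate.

0.1178 M

n(S2O3^2-) = 0.03094 × 0.2314 = 7.160 × 10^-3 mol
n(I2) = n(S2O3^2-)/2 = 3.580 × 10^-3 mol
From the 1:3 ratio, n(Cr2O7^2-) in the aliquot = 1/3 × 3.580 × 10^-3 = 1.193 × 10^-3 mol
[Cr2O7^2-] = 1.193 × 10^-3 / 0.01013 = 0.1178 mol/L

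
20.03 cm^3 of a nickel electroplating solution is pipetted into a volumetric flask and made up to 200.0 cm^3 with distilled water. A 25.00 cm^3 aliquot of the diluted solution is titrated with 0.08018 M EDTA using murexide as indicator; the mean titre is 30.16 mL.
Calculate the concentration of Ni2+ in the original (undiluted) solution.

0.9658 M

Ni^2+ + EDTA^4- → [Ni(EDTA)]^2-
n(EDTA) = 0.03016 × 0.08018 = 2.418 × 10^-3 mol
n(Ni2+) in the aliquot = 2.418 × 10^-3 mol (1:1 ratio)
[Ni2+]_dilute = 2.418 × 10^-3 / 0.02500 = 0.09673 mol/L
Dilution factor = 200.0 / 20.03 = 9.985
[Ni2+]_stock = 0.09673 × 9.985 = 0.9658 mol/L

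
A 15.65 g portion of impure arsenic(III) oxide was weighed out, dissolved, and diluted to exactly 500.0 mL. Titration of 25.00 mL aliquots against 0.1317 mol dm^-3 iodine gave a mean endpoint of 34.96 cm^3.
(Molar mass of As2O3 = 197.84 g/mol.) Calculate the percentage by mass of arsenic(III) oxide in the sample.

As2O3 + 2 I2 + 2 H2O → As2O5 + 4 HI
n(I2) per titration = 0.03496 × 0.1317 = 4.604 × 10^-3 mol
From the 1:2 ratio, n(As2O3) in each aliquot = 1/2 × 4.604 × 10^-3 = 2.302 × 10^-3 mol
n(As2O3) in the whole flask = 2.302 × 10^-3 × 500.0/25.00 = 0.04604 mol
mass of As2O3 = 0.04604 × 197.84 = 9.109 g
% As2O3 = 9.109 / 15.65 × 100 = 58.20 %

58.20 %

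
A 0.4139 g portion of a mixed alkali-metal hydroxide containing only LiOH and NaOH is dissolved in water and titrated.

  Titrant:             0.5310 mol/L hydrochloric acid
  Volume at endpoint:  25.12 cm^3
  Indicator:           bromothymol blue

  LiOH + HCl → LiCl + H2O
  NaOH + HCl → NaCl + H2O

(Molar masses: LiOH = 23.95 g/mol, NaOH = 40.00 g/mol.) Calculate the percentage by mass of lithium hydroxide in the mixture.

43.14 %

n(HCl) = 0.02512 × 0.5310 = 0.01334 mol
Let x = n(LiOH), y = n(NaOH).
Titrant: 1x + 1y = 0.01334;  mass: 23.95x + 40.00y = 0.4139
Solving, x = 7.455 × 10^-3 mol, y = 5.884 × 10^-3 mol
mass of LiOH = 7.455 × 10^-3 × 23.95 = 0.1785 g
% LiOH = 0.1785 / 0.4139 × 100 = 43.14 %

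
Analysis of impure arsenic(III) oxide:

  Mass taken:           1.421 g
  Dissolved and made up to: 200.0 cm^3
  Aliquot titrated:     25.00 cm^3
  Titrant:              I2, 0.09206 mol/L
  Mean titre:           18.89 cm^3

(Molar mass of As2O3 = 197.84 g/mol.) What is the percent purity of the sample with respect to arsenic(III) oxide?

As2O3 + 2 I2 + 2 H2O → As2O5 + 4 HI
n(I2) per titration = 0.01889 × 0.09206 = 1.739 × 10^-3 mol
From the 1:2 ratio, n(As2O3) in each aliquot = 1/2 × 1.739 × 10^-3 = 8.695 × 10^-4 mol
n(As2O3) in the whole flask = 8.695 × 10^-4 × 200.0/25.00 = 6.956 × 10^-3 mol
mass of As2O3 = 6.956 × 10^-3 × 197.84 = 1.376 g
% As2O3 = 1.376 / 1.421 × 100 = 96.85 %

96.85 %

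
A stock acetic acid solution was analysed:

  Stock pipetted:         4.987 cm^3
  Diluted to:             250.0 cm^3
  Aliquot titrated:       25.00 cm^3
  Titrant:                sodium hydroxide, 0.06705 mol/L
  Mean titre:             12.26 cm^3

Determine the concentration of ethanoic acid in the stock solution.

CH3COOH + NaOH → CH3COONa + H2O
n(NaOH) = 0.01226 × 0.06705 = 8.220 × 10^-4 mol
n(CH3COOH) in the aliquot = 8.220 × 10^-4 mol (1:1 ratio)
[CH3COOH]_dilute = 8.220 × 10^-4 / 0.02500 = 0.03288 mol/L
Dilution factor = 250.0 / 4.987 = 50.13
[CH3COOH]_stock = 0.03288 × 50.13 = 1.648 mol/L

1.648 mol/L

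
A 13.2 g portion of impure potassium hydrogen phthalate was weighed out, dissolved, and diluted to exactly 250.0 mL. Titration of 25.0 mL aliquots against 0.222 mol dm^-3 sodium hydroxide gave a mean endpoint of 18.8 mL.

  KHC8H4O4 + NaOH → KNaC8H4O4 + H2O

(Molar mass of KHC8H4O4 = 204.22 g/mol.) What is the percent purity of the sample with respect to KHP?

n(NaOH) per titration = 0.0188 × 0.222 = 4.17 × 10^-3 mol
n(KHC8H4O4) in each aliquot = 4.17 × 10^-3 mol (1:1 ratio)
n(KHC8H4O4) in the whole flask = 4.17 × 10^-3 × 250.0/25.0 = 0.0417 mol
mass of KHC8H4O4 = 0.0417 × 204.22 = 8.52 g
% KHC8H4O4 = 8.52 / 13.2 × 100 = 64.6 %

64.6 %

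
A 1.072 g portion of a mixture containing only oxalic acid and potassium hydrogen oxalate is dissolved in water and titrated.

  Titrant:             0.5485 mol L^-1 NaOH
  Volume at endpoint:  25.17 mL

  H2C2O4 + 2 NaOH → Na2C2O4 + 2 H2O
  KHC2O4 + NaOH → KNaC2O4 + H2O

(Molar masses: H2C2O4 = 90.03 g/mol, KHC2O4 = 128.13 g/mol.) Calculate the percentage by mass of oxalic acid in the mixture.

35.21 %

n(NaOH) = 0.02517 × 0.5485 = 0.01381 mol
Let x = n(H2C2O4), y = n(KHC2O4).
Titrant: 2x + 1y = 0.01381;  mass: 90.03x + 128.13y = 1.072
Solving, x = 4.193 × 10^-3 mol, y = 5.421 × 10^-3 mol
mass of H2C2O4 = 4.193 × 10^-3 × 90.03 = 0.3775 g
% H2C2O4 = 0.3775 / 1.072 × 100 = 35.21 %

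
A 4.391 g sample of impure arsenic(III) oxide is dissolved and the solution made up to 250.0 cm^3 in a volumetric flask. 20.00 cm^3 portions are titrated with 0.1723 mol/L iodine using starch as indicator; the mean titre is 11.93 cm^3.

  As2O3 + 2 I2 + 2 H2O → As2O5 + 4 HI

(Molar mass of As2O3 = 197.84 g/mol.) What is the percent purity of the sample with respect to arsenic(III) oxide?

n(I2) per titration = 0.01193 × 0.1723 = 2.056 × 10^-3 mol
From the 1:2 ratio, n(As2O3) in each aliquot = 1/2 × 2.056 × 10^-3 = 1.028 × 10^-3 mol
n(As2O3) in the whole flask = 1.028 × 10^-3 × 250.0/20.00 = 0.01285 mol
mass of As2O3 = 0.01285 × 197.84 = 2.542 g
% As2O3 = 2.542 / 4.391 × 100 = 57.88 %

57.88 %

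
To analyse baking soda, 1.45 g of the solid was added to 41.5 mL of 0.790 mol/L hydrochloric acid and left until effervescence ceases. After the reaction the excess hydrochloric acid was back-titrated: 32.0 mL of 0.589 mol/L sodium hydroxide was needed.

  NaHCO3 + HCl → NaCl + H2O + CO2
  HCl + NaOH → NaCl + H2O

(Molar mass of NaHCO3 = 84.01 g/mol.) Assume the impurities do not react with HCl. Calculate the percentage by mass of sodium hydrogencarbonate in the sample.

n(HCl) added = 0.0415 × 0.790 = 0.0328 mol
n(NaOH) used in back-titration = 0.0320 × 0.589 = 0.0188 mol
n(HCl) left over = 0.0188 mol (1:1 ratio)
n(HCl) consumed by analyte = 0.0328 − 0.0188 = 0.0139 mol
n(NaHCO3) = 0.0139 mol (1:1 ratio)
mass of NaHCO3 = 0.0139 × 84.01 = 1.17 g
% NaHCO3 = 1.17 / 1.45 × 100 = 80.7 %

80.7 %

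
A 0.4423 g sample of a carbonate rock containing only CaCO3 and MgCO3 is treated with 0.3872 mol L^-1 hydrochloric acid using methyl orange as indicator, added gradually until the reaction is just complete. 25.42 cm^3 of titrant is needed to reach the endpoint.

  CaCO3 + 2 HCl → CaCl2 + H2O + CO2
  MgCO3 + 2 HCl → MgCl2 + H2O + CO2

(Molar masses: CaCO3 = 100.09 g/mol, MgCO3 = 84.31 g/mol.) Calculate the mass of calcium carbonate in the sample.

n(HCl) = 0.02542 × 0.3872 = 9.843 × 10^-3 mol
Let x = n(CaCO3), y = n(MgCO3).
Titrant: 2x + 2y = 9.843 × 10^-3;  mass: 100.09x + 84.31y = 0.4423
Solving, x = 1.735 × 10^-3 mol, y = 3.186 × 10^-3 mol
mass of CaCO3 = 1.735 × 10^-3 × 100.09 = 0.1737 g

0.1737 g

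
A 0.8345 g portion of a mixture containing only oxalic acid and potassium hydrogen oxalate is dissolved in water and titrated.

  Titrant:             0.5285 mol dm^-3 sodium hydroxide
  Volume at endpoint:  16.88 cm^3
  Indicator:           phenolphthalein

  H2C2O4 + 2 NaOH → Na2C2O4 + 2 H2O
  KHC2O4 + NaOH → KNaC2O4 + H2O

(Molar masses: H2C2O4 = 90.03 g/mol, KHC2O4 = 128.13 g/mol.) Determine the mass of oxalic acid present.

0.1671 g

n(NaOH) = 0.01688 × 0.5285 = 8.921 × 10^-3 mol
Let x = n(H2C2O4), y = n(KHC2O4).
Titrant: 2x + 1y = 8.921 × 10^-3;  mass: 90.03x + 128.13y = 0.8345
Solving, x = 1.856 × 10^-3 mol, y = 5.209 × 10^-3 mol
mass of H2C2O4 = 1.856 × 10^-3 × 90.03 = 0.1671 g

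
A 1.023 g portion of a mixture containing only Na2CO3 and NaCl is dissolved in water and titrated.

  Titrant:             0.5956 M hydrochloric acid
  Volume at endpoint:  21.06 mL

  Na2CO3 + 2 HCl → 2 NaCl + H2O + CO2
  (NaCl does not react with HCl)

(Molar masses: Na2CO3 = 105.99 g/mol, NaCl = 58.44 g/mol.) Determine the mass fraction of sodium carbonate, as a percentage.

64.98 %

n(HCl) = 0.02106 × 0.5956 = 0.01254 mol
Let x = n(Na2CO3), y = n(NaCl).
Titrant: 2x = 0.01254;  mass: 105.99x + 58.44y = 1.023
Solving, x = 6.272 × 10^-3 mol, y = 6.130 × 10^-3 mol
mass of Na2CO3 = 6.272 × 10^-3 × 105.99 = 0.6647 g
% Na2CO3 = 0.6647 / 1.023 × 100 = 64.98 %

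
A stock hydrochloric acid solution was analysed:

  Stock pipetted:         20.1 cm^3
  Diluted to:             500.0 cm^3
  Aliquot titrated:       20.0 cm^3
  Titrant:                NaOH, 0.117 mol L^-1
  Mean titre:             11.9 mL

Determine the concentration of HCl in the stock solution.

1.73 mol/L

HCl + NaOH → NaCl + H2O
n(NaOH) = 0.0119 × 0.117 = 1.39 × 10^-3 mol
n(HCl) in the aliquot = 1.39 × 10^-3 mol (1:1 ratio)
[HCl]_dilute = 1.39 × 10^-3 / 0.0200 = 0.0696 mol/L
Dilution factor = 500.0 / 20.1 = 24.88
[HCl]_stock = 0.0696 × 24.88 = 1.73 mol/L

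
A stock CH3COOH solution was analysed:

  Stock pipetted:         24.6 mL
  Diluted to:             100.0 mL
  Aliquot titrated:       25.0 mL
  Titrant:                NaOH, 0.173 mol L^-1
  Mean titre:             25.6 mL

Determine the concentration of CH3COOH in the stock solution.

0.720 mol/L

CH3COOH + NaOH → CH3COONa + H2O
n(NaOH) = 0.0256 × 0.173 = 4.43 × 10^-3 mol
n(CH3COOH) in the aliquot = 4.43 × 10^-3 mol (1:1 ratio)
[CH3COOH]_dilute = 4.43 × 10^-3 / 0.0250 = 0.177 mol/L
Dilution factor = 100.0 / 24.6 = 4.065
[CH3COOH]_stock = 0.177 × 4.065 = 0.720 mol/L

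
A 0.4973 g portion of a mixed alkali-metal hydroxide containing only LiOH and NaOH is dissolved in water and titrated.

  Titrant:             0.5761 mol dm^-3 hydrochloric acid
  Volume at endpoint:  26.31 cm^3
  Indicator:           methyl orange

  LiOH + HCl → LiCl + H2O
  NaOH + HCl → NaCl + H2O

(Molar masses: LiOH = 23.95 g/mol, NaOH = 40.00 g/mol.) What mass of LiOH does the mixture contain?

n(HCl) = 0.02631 × 0.5761 = 0.01516 mol
Let x = n(LiOH), y = n(NaOH).
Titrant: 1x + 1y = 0.01516;  mass: 23.95x + 40.00y = 0.4973
Solving, x = 6.791 × 10^-3 mol, y = 8.367 × 10^-3 mol
mass of LiOH = 6.791 × 10^-3 × 23.95 = 0.1626 g

0.1626 g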